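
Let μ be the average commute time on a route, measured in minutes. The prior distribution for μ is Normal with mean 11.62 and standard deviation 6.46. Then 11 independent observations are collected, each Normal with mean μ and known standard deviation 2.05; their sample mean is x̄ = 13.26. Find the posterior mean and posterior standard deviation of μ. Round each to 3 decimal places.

Posterior mean ≈ 13.245; posterior SD ≈ 0.615

Prior precision 1/τ₀² = 1/6.46² = 0.0239627; data precision n/σ² = 11/2.05² = 2.61749.
Posterior precision = 0.0239627 + 2.61749 = 2.64145, giving posterior SD = 1/√2.64145 = 0.615.
Posterior mean = (0.0239627·11.62 + 2.61749·13.26) / 2.64145 = 13.245.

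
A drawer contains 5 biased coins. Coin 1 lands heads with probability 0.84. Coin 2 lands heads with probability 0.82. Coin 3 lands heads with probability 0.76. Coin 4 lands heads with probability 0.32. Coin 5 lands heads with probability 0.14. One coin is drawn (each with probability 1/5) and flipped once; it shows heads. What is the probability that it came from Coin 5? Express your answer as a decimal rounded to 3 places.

Posterior probability ≈ 0.049

Tabulate prior·likelihood by source: [1] prior 0.2, lik 0.84, product 0.1680; [2] prior 0.2, lik 0.82, product 0.1640; [3] prior 0.2, lik 0.76, product 0.1520; [4] prior 0.2, lik 0.32, product 0.06400; [5] prior 0.2, lik 0.14, product 0.02800.
Normalizing constant = 0.57600; the posterior for Coin 5 is its product over the sum, 0.02800/0.57600 = 0.049.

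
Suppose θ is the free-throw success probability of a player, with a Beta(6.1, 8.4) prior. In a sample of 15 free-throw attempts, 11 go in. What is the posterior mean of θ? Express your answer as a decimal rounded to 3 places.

Posterior mean ≈ 0.580

The binomial likelihood is conjugate to the Beta prior: with 11 successes and 4 failures, the posterior is Beta(6.1+11, 8.4+4) = Beta(17.1, 12.4).
Posterior mean = α/(α+β) = 17.1/29.5 = 0.580.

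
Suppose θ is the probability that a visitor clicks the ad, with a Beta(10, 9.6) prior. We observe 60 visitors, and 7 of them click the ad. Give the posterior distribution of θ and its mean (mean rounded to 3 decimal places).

The binomial likelihood is conjugate to the Beta prior: with 7 successes and 53 failures, the posterior is Beta(10+7, 9.6+53) = Beta(17, 62.6).
Posterior mean = α/(α+β) = 17/79.6 = 0.214.

Posterior: Beta(17, 62.6); mean ≈ 0.214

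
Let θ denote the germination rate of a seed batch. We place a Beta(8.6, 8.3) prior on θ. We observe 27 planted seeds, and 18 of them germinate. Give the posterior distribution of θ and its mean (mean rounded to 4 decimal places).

Posterior: Beta(26.6, 17.3); mean ≈ 0.6059

Observing 18 successes and 9 failures updates Beta(8.6, 8.3) by adding the success and failure counts to the two shape parameters: α = 8.6+18 = 26.6, β = 8.3+9 = 17.3.
Posterior mean = α/(α+β) = 26.6/43.9 = 0.6059.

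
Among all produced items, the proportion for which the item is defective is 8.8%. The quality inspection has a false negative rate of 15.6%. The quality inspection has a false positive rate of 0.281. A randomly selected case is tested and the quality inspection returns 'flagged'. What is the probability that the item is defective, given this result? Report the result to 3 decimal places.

Write H for 'the item is defective'. Prior odds H:¬H = 0.088/0.912 = 0.096491. For the 'flagged' outcome, the likelihood ratio is 0.844/0.281 = 3.0036.
Posterior odds = 0.096491 × 3.0036 = 0.28982, so P(H|E) = 0.28982/(1+0.28982) = 0.225.

P(H | E) ≈ 0.225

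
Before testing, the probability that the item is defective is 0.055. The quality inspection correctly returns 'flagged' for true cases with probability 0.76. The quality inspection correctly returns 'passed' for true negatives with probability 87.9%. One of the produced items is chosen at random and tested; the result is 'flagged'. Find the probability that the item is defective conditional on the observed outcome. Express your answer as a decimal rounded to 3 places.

Write H for 'the item is defective'. Prior odds H:¬H = 0.055/0.945 = 0.058201. For the 'flagged' outcome, the likelihood ratio is 0.76/0.121 = 6.2810.
Posterior odds = 0.058201 × 6.2810 = 0.36556, so P(H|E) = 0.36556/(1+0.36556) = 0.268.

P(H | E) ≈ 0.268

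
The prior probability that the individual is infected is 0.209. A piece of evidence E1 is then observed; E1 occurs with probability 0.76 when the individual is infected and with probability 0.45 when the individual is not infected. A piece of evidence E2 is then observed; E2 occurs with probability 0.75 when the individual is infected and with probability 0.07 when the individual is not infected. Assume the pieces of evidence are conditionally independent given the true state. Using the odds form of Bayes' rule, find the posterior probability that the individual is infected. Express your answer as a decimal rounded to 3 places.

Prior odds = 0.209/(1−0.209) = 0.26422. In log-odds, ln(0.26422) = -1.3310.
Add log likelihood ratios: ln(1.6889) + ln(10.714) = 2.8956.
Posterior log-odds = 1.5647, so posterior odds = exp(1.5647) = 4.7812. Converting, P(H|E) = 4.7812/5.7812 = 0.827.

Posterior probability ≈ 0.827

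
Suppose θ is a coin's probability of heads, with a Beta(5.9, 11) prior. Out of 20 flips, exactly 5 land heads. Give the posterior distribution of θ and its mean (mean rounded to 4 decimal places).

Observing 5 successes and 15 failures updates Beta(5.9, 11) by adding the success and failure counts to the two shape parameters: α = 5.9+5 = 10.9, β = 11+15 = 26.
E[θ | data] = 10.9/(10.9+26) = 0.2954.

Posterior: Beta(10.9, 26); mean ≈ 0.2954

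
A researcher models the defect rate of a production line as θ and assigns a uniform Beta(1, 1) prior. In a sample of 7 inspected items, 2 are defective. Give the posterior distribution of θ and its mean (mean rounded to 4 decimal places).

Posterior: Beta(3, 6); mean ≈ 0.3333

The binomial likelihood is conjugate to the Beta prior: with 2 successes and 5 failures, the posterior is Beta(1+2, 1+5) = Beta(3, 6).
E[θ | data] = 3/(3+6) = 0.3333.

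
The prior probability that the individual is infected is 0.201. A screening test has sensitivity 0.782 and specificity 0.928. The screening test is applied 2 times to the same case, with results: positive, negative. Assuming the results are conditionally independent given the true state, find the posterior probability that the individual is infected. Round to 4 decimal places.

With H the event that the individual is infected, the joint likelihood of the observed sequence is P(data|H) = 0.782·0.218 = 0.17048 and P(data|¬H) = 0.072·0.928 = 0.066816.
Bayes: P(H|data) = 0.201·0.17048 / (0.201·0.17048 + 0.799·0.066816) = 0.034266/0.087652 = 0.3909.

Posterior P(H) ≈ 0.3909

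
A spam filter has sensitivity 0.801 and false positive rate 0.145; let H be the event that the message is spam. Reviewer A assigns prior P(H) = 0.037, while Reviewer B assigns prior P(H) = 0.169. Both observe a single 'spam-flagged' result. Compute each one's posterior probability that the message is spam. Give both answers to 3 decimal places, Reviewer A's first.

Reviewer A: 0.175; Reviewer B: 0.529

P('+'|H) = 0.801, P('+'|¬H) = 0.145.
Reviewer A: numerator 0.801·0.037 = 0.029637; evidence = 0.029637+0.145·0.963 = 0.16927; posterior = 0.175.
Reviewer B: numerator 0.801·0.169 = 0.13537; evidence = 0.13537+0.145·0.831 = 0.25586; posterior = 0.529.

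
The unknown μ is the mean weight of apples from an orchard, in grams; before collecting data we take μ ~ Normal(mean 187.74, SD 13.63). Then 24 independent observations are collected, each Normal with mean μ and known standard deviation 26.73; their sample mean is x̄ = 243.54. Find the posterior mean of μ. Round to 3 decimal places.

Posterior mean ≈ 235.833

Prior precision 1/τ₀² = 1/13.63² = 0.00538280; data precision n/σ² = 24/26.73² = 0.0335903.
Posterior precision = 0.00538280 + 0.0335903 = 0.0389731.
Posterior mean = (0.00538280·187.74 + 0.0335903·243.54) / 0.0389731 = 235.833.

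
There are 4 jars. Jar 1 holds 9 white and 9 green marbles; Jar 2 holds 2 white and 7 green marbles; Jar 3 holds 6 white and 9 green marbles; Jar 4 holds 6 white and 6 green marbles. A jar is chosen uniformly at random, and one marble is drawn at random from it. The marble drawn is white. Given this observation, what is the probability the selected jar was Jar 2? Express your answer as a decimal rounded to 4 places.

Posterior probability ≈ 0.1370

P(white|Jar 1) = 0.5; P(white|Jar 2) = 0.2222; P(white|Jar 3) = 0.4; P(white|Jar 4) = 0.5.
Prior × likelihood for each source: 0.25·0.5=0.1250, 0.25·0.2222=0.05556, 0.25·0.4=0.1000, 0.25·0.5=0.1250. Summing gives P(white) = 0.40556.
P(Jar 2 | white) = 0.05556 / 0.40556 = 0.1370.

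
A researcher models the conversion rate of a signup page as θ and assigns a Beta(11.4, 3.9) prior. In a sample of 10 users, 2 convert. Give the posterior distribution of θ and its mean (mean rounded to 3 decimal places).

The binomial likelihood is conjugate to the Beta prior: with 2 successes and 8 failures, the posterior is Beta(11.4+2, 3.9+8) = Beta(13.4, 11.9).
E[θ | data] = 13.4/(13.4+11.9) = 0.530.

Posterior: Beta(13.4, 11.9); mean ≈ 0.530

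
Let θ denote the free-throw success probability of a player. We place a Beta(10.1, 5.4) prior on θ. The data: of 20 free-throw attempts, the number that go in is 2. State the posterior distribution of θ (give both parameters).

Observing 2 successes and 18 failures updates Beta(10.1, 5.4) by adding the success and failure counts to the two shape parameters: α = 10.1+2 = 12.1, β = 5.4+18 = 23.4.

Posterior: Beta(12.1, 23.4)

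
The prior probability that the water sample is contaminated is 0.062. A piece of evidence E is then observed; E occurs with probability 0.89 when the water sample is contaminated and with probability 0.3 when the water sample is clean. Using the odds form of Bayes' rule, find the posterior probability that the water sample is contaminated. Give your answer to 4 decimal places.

Prior odds = 0.062/(1−0.062) = 0.066098. In log-odds, ln(0.066098) = -2.7166.
Add log likelihood ratio: ln(2.9667) = 1.0874.
Posterior log-odds = -1.6292, so posterior odds = exp(-1.6292) = 0.19609. Converting, P(H|E) = 0.19609/1.1961 = 0.1639.

Posterior probability ≈ 0.1639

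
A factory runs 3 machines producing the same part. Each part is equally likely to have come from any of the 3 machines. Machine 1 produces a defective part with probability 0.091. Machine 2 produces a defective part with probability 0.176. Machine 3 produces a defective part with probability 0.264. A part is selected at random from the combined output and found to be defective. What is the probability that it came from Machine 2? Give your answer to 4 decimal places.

Posterior probability ≈ 0.3315

Tabulate prior·likelihood by source: [1] prior 0.333333, lik 0.091, product 0.03033; [2] prior 0.333333, lik 0.176, product 0.05867; [3] prior 0.333333, lik 0.264, product 0.08800.
Normalizing constant = 0.17700; the posterior for Machine 2 is its product over the sum, 0.05867/0.17700 = 0.3315.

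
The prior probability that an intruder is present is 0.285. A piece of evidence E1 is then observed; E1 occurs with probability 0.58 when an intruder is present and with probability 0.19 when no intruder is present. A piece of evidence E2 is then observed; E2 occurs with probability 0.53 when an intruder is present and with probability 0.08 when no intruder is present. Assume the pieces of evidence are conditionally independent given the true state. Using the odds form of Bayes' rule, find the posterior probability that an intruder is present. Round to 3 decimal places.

Prior odds = 0.285/(1−0.285) = 0.39860.
Likelihood ratio for E1 = 0.58/0.19 = 3.0526.
Likelihood ratio for E2 = 0.53/0.08 = 6.6250.
Posterior odds = prior odds × LR₁ × LR₂ = 8.0612.
Posterior probability = odds/(1+odds) = 8.0612/9.0612 = 0.890.

Posterior probability ≈ 0.890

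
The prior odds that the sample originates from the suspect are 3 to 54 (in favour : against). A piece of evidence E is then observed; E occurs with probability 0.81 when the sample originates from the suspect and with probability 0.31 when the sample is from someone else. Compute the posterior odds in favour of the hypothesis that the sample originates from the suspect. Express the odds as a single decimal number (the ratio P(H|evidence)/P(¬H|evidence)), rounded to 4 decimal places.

Prior odds = 3/54 = 0.055556. In log-odds, ln(0.055556) = -2.8904.
Add log likelihood ratio: ln(2.6129) = 0.96046.
Posterior log-odds = -1.9299, so posterior odds = exp(-1.9299) = 0.14516.

Posterior odds ≈ 0.1452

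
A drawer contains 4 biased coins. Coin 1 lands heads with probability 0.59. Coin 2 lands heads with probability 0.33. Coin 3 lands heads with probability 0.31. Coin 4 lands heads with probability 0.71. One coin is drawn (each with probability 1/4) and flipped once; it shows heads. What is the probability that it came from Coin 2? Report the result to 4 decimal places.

Tabulate prior·likelihood by source: [1] prior 0.25, lik 0.59, product 0.1475; [2] prior 0.25, lik 0.33, product 0.08250; [3] prior 0.25, lik 0.31, product 0.07750; [4] prior 0.25, lik 0.71, product 0.1775.
Normalizing constant = 0.48500; the posterior for Coin 2 is its product over the sum, 0.08250/0.48500 = 0.1701.

Posterior probability ≈ 0.1701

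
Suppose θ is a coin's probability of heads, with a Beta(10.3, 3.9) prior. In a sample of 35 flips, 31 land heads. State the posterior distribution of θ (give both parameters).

The binomial likelihood is conjugate to the Beta prior: with 31 successes and 4 failures, the posterior is Beta(10.3+31, 3.9+4) = Beta(41.3, 7.9).

Posterior: Beta(41.3, 7.9)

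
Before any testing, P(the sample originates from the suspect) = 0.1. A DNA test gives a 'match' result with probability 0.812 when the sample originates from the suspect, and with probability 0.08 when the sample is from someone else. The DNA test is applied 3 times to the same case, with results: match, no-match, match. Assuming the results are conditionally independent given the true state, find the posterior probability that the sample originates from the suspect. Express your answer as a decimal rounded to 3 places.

Posterior P(H) ≈ 0.701

Let H be the event that the sample originates from the suspect; start with P(H) = 0.1. P('match'|H) = 0.812, P('match'|¬H) = 0.08.
Update on result 1 ('match'): P(H) ← 0.812·0.1000 / (0.812·0.1000 + 0.08·0.9000) = 0.081200/0.15320 = 0.5300.
Update on result 2 ('no-match'): P(H) ← 0.188·0.5300 / (0.188·0.5300 + 0.92·0.4700) = 0.099645/0.53202 = 0.1873.
Update on result 3 ('match'): P(H) ← 0.812·0.1873 / (0.812·0.1873 + 0.08·0.8127) = 0.15208/0.21710 = 0.7005.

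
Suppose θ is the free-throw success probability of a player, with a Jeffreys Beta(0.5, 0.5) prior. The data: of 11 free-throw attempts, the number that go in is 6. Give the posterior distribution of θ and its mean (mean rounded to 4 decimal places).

Observing 6 successes and 5 failures updates Beta(0.5, 0.5) by adding the success and failure counts to the two shape parameters: α = 0.5+6 = 6.5, β = 0.5+5 = 5.5.
E[θ | data] = 6.5/(6.5+5.5) = 0.5417.

Posterior: Beta(6.5, 5.5); mean ≈ 0.5417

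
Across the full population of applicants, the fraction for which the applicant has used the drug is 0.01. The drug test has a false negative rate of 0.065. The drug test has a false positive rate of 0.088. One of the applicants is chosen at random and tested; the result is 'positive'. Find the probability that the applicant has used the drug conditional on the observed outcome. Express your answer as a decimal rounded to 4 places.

Write H for 'the applicant has used the drug'. Prior odds H:¬H = 0.01/0.99 = 0.010101. For the 'positive' outcome, the likelihood ratio is 0.935/0.088 = 10.625.
Posterior odds = 0.010101 × 10.625 = 0.10732, so P(H|E) = 0.10732/(1+0.10732) = 0.0969.

P(H | E) ≈ 0.0969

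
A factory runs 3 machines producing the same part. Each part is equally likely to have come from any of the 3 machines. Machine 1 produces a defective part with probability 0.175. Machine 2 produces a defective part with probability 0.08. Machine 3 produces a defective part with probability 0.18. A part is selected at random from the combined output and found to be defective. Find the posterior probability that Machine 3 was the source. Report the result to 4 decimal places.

Tabulate prior·likelihood by source: [1] prior 0.333333, lik 0.175, product 0.05833; [2] prior 0.333333, lik 0.08, product 0.02667; [3] prior 0.333333, lik 0.18, product 0.06000.
Normalizing constant = 0.14500; the posterior for Machine 3 is its product over the sum, 0.06000/0.14500 = 0.4138.

Posterior probability ≈ 0.4138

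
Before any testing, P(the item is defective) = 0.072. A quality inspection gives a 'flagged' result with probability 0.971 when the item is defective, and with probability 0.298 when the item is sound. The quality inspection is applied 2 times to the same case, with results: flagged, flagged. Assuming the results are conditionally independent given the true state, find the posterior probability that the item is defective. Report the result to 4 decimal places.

Posterior P(H) ≈ 0.4517

Let H be the event that the item is defective; start with P(H) = 0.072. P('flagged'|H) = 0.971, P('flagged'|¬H) = 0.298.
Update on result 1 ('flagged'): P(H) ← 0.971·0.0720 / (0.971·0.0720 + 0.298·0.9280) = 0.069912/0.34646 = 0.2018.
Update on result 2 ('flagged'): P(H) ← 0.971·0.2018 / (0.971·0.2018 + 0.298·0.7982) = 0.19594/0.43381 = 0.4517.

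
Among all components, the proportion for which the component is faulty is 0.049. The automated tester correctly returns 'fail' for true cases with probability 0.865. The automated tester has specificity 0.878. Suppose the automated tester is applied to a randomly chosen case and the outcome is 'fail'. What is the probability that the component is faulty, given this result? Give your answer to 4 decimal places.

P(H | E) ≈ 0.2676

Let H be the event that the component is faulty. P(H) = 0.049, so P(¬H) = 0.951. With E the 'fail' result, P(E|H) = 0.865 and P(E|¬H) = 0.122.
P(E) = 0.865·0.049 + 0.122·0.951 = 0.042385 + 0.11602 = 0.15841.
By Bayes' theorem, P(H|E) = 0.042385 / 0.15841 = 0.2676.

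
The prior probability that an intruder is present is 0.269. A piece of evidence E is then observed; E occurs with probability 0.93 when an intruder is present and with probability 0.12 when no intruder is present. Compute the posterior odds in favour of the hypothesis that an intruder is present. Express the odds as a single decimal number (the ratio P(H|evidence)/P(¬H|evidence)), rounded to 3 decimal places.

Prior odds = 0.269/(1−0.269) = 0.36799.
Likelihood ratio for E = 0.93/0.12 = 7.7500.
Posterior odds = prior odds × LR = 2.8519.

Posterior odds ≈ 2.852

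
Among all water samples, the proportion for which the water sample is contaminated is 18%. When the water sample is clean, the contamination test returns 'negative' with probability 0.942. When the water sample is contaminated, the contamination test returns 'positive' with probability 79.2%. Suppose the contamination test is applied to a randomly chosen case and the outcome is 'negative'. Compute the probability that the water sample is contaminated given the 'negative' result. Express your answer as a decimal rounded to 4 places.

P(H | E) ≈ 0.0462

Let H be the event that the water sample is contaminated. P(H) = 0.18, so P(¬H) = 0.82. With E the 'negative' result, P(E|H) = 0.208 and P(E|¬H) = 0.942.
P(E) = 0.208·0.18 + 0.942·0.82 = 0.037440 + 0.77244 = 0.80988.
By Bayes' theorem, P(H|E) = 0.037440 / 0.80988 = 0.0462.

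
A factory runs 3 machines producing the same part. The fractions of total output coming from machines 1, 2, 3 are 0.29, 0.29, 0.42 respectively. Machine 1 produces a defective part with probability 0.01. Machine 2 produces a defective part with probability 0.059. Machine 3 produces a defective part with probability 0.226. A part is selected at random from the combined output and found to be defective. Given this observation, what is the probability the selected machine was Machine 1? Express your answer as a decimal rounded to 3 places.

Tabulate prior·likelihood by source: [1] prior 0.29, lik 0.01, product 0.002900; [2] prior 0.29, lik 0.059, product 0.01711; [3] prior 0.42, lik 0.226, product 0.09492.
Normalizing constant = 0.11493; the posterior for Machine 1 is its product over the sum, 0.002900/0.11493 = 0.025.

Posterior probability ≈ 0.025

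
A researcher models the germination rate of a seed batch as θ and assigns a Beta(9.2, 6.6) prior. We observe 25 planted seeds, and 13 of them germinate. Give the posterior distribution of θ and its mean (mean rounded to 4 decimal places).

The binomial likelihood is conjugate to the Beta prior: with 13 successes and 12 failures, the posterior is Beta(9.2+13, 6.6+12) = Beta(22.2, 18.6).
E[θ | data] = 22.2/(22.2+18.6) = 0.5441.

Posterior: Beta(22.2, 18.6); mean ≈ 0.5441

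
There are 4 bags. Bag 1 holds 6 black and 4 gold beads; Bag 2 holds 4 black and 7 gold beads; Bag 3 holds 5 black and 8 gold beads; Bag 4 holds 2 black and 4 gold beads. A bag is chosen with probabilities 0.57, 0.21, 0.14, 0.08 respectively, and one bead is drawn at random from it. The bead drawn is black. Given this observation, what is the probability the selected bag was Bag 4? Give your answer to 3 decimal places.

Posterior probability ≈ 0.053

Tabulate prior·likelihood by source: [1] prior 0.57, lik 0.6, product 0.3420; [2] prior 0.21, lik 0.3636, product 0.07636; [3] prior 0.14, lik 0.3846, product 0.05385; [4] prior 0.08, lik 0.3333, product 0.02667.
Normalizing constant = 0.49888; the posterior for Bag 4 is its product over the sum, 0.02667/0.49888 = 0.053.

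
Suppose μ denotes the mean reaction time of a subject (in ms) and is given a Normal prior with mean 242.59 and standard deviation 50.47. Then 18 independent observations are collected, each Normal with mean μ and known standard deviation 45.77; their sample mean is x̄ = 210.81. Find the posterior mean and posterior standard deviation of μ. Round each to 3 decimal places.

With known σ, the Normal prior is conjugate. Weight on the data is w = (n/σ²)/(n/σ² + 1/τ₀²) = 0.00859232/(0.00859232+0.00039258) = 0.95631.
Posterior mean = w·x̄ + (1−w)·μ₀ = 0.95631·210.81 + 0.043694·242.59 = 212.199. Posterior variance = 1/(0.00859232+0.00039258) = 111.298, so SD = 10.550.

Posterior mean ≈ 212.199; posterior SD ≈ 10.550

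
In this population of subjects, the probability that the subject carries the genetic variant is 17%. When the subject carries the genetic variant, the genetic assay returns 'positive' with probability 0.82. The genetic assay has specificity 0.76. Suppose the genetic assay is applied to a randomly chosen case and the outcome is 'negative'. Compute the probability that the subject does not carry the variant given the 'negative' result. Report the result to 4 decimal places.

Write H for 'the subject carries the genetic variant'. Prior odds H:¬H = 0.17/0.83 = 0.20482. For the 'negative' outcome, the likelihood ratio is 0.18/0.76 = 0.23684.
Posterior odds = 0.20482 × 0.23684 = 0.048510, so P(H|E) = 0.048510/(1+0.048510) = 0.0463. Then P(¬H|E) = 1 − 0.0463 = 0.9537.

P(¬H | E) ≈ 0.9537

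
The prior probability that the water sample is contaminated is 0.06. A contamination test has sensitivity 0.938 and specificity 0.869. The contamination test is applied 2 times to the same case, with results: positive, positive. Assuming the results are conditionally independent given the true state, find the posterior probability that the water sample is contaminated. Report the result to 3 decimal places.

With H the event that the water sample is contaminated, the joint likelihood of the observed sequence is P(data|H) = 0.938·0.938 = 0.87984 and P(data|¬H) = 0.131·0.131 = 0.017161.
Bayes: P(H|data) = 0.06·0.87984 / (0.06·0.87984 + 0.94·0.017161) = 0.052791/0.068922 = 0.7659.

Posterior P(H) ≈ 0.766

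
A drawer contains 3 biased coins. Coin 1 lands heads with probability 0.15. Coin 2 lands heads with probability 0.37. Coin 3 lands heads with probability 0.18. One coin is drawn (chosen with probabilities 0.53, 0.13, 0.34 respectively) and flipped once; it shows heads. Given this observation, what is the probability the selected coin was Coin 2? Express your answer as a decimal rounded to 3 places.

P(heads|C1) = 0.15; P(heads|C2) = 0.37; P(heads|C3) = 0.18.
Prior × likelihood for each source: 0.53·0.15=0.07950, 0.13·0.37=0.04810, 0.34·0.18=0.06120. Summing gives P(heads) = 0.18880.
P(Coin 2 | heads) = 0.04810 / 0.18880 = 0.255.

Posterior probability ≈ 0.255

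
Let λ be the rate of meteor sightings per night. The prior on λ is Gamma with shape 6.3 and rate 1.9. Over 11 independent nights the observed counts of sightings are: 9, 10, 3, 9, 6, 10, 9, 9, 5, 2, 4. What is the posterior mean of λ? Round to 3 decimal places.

Posterior mean ≈ 6.380

The Poisson likelihood adds the total count to the shape and the number of exposure periods to the rate. Here ∑xᵢ = 76 and n = 11, so shape 6.3→82.3 and rate 1.9→12.9.
Posterior mean = shape/rate = 82.3/12.9 = 6.380.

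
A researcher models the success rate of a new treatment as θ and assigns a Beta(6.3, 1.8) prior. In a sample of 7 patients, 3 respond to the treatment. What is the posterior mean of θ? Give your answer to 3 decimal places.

Observing 3 successes and 4 failures updates Beta(6.3, 1.8) by adding the success and failure counts to the two shape parameters: α = 6.3+3 = 9.3, β = 1.8+4 = 5.8.
Posterior mean = α/(α+β) = 9.3/15.1 = 0.616.

Posterior mean ≈ 0.616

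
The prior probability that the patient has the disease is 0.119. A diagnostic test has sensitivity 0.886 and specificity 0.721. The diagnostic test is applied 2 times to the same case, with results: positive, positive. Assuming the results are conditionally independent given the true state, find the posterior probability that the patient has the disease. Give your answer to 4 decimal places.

Posterior P(H) ≈ 0.5767

With H the event that the patient has the disease, the joint likelihood of the observed sequence is P(data|H) = 0.886·0.886 = 0.78500 and P(data|¬H) = 0.279·0.279 = 0.077841.
Bayes: P(H|data) = 0.119·0.78500 / (0.119·0.78500 + 0.881·0.077841) = 0.093415/0.16199 = 0.5767.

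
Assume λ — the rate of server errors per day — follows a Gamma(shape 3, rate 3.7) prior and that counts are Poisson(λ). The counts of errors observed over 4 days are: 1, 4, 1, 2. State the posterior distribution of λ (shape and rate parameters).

Total count ∑xᵢ = 8 over n = 4 days.
Gamma is conjugate to the Poisson likelihood: posterior is Gamma(shape = 3+8 = 11, rate = 3.7+4 = 7.7).

Posterior: Gamma(shape=11, rate=7.7)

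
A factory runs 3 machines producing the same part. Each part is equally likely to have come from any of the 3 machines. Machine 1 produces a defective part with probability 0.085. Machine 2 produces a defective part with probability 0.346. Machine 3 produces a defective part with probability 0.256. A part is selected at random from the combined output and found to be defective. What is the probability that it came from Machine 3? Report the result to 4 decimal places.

Posterior probability ≈ 0.3726

Tabulate prior·likelihood by source: [1] prior 0.333333, lik 0.085, product 0.02833; [2] prior 0.333333, lik 0.346, product 0.1153; [3] prior 0.333333, lik 0.256, product 0.08533.
Normalizing constant = 0.22900; the posterior for Machine 3 is its product over the sum, 0.08533/0.22900 = 0.3726.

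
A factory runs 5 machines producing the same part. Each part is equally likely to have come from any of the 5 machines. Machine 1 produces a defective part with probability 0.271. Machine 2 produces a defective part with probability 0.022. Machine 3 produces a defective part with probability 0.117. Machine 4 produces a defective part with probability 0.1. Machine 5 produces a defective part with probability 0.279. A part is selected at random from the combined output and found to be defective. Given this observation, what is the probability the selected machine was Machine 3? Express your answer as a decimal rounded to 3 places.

Tabulate prior·likelihood by source: [1] prior 0.2, lik 0.271, product 0.05420; [2] prior 0.2, lik 0.022, product 0.004400; [3] prior 0.2, lik 0.117, product 0.02340; [4] prior 0.2, lik 0.1, product 0.02000; [5] prior 0.2, lik 0.279, product 0.05580.
Normalizing constant = 0.15780; the posterior for Machine 3 is its product over the sum, 0.02340/0.15780 = 0.148.

Posterior probability ≈ 0.148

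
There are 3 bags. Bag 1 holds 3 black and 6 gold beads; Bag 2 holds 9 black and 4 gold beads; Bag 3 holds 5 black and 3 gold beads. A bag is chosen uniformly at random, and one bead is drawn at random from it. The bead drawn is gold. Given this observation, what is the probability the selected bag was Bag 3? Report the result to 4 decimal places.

Posterior probability ≈ 0.2779

P(gold|Bag 1) = 0.6667; P(gold|Bag 2) = 0.3077; P(gold|Bag 3) = 0.375.
Prior × likelihood for each source: 0.333333·0.6667=0.2222, 0.333333·0.3077=0.1026, 0.333333·0.375=0.1250. Summing gives P(gold) = 0.44979.
P(Bag 3 | gold) = 0.1250 / 0.44979 = 0.2779.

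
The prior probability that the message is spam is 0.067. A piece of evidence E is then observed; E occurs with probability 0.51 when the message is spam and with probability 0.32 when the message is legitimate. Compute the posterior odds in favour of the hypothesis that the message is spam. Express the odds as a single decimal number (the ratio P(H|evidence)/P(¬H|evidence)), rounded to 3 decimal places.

Prior odds = 0.067/(1−0.067) = 0.071811. In log-odds, ln(0.071811) = -2.6337.
Add log likelihood ratio: ln(1.5938) = 0.46609.
Posterior log-odds = -2.1676, so posterior odds = exp(-2.1676) = 0.11445.

Posterior odds ≈ 0.114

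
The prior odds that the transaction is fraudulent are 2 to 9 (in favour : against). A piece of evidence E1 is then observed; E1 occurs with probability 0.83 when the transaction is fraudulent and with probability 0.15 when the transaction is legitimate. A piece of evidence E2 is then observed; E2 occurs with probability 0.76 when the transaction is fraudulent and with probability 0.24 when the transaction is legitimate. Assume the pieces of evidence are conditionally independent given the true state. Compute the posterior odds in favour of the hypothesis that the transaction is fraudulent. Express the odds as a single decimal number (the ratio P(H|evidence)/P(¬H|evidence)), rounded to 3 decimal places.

Posterior odds ≈ 3.894

Prior odds = 2/9 = 0.22222. In log-odds, ln(0.22222) = -1.5041.
Add log likelihood ratios: ln(5.5333) + ln(3.1667) = 2.8635.
Posterior log-odds = 1.3594, so posterior odds = exp(1.3594) = 3.8938.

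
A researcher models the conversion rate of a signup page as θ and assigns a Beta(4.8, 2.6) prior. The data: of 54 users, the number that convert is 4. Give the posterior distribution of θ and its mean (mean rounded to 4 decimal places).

Posterior: Beta(8.8, 52.6); mean ≈ 0.1433

The binomial likelihood is conjugate to the Beta prior: with 4 successes and 50 failures, the posterior is Beta(4.8+4, 2.6+50) = Beta(8.8, 52.6).
E[θ | data] = 8.8/(8.8+52.6) = 0.1433.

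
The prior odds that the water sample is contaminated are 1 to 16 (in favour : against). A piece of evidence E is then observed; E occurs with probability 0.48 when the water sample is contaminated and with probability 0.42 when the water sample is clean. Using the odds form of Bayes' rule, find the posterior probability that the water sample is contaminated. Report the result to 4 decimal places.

Posterior probability ≈ 0.0667

Prior odds = 1/16 = 0.062500.
Likelihood ratio for E = 0.48/0.42 = 1.1429.
Posterior odds = prior odds × LR = 0.071429.
Posterior probability = odds/(1+odds) = 0.071429/1.0714 = 0.0667.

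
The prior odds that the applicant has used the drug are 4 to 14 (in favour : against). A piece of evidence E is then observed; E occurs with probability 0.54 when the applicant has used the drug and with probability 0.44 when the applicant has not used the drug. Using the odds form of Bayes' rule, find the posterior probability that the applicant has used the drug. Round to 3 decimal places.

Posterior probability ≈ 0.260

Prior odds = 4/14 = 0.28571.
Likelihood ratio for E = 0.54/0.44 = 1.2273.
Posterior odds = prior odds × LR = 0.35065.
Posterior probability = odds/(1+odds) = 0.35065/1.3506 = 0.260.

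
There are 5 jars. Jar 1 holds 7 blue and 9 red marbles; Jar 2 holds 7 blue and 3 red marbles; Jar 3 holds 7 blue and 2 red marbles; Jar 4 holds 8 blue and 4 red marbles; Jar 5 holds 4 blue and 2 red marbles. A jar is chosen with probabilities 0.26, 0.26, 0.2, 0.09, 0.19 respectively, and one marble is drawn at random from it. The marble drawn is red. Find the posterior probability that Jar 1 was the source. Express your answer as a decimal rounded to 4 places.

Posterior probability ≈ 0.4040

Tabulate prior·likelihood by source: [1] prior 0.26, lik 0.5625, product 0.1462; [2] prior 0.26, lik 0.3, product 0.07800; [3] prior 0.2, lik 0.2222, product 0.04444; [4] prior 0.09, lik 0.3333, product 0.03000; [5] prior 0.19, lik 0.3333, product 0.06333.
Normalizing constant = 0.36203; the posterior for Jar 1 is its product over the sum, 0.1462/0.36203 = 0.4040.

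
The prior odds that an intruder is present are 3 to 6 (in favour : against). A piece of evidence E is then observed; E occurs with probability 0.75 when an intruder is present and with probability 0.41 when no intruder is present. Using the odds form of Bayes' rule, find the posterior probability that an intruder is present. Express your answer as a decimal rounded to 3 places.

Prior odds = 3/6 = 0.50000. In log-odds, ln(0.50000) = -0.69315.
Add log likelihood ratio: ln(1.8293) = 0.60392.
Posterior log-odds = -0.089231, so posterior odds = exp(-0.089231) = 0.91463. Converting, P(H|E) = 0.91463/1.9146 = 0.478.

Posterior probability ≈ 0.478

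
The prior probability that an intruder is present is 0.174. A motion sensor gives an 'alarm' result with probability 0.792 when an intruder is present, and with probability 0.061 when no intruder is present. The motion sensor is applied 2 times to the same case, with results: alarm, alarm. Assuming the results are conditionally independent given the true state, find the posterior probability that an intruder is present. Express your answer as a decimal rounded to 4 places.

Posterior P(H) ≈ 0.9726

Let H be the event that an intruder is present; start with P(H) = 0.174. P('alarm'|H) = 0.792, P('alarm'|¬H) = 0.061.
Update on result 1 ('alarm'): P(H) ← 0.792·0.1740 / (0.792·0.1740 + 0.061·0.8260) = 0.13781/0.18819 = 0.7323.
Update on result 2 ('alarm'): P(H) ← 0.792·0.7323 / (0.792·0.7323 + 0.061·0.2677) = 0.57995/0.59629 = 0.9726.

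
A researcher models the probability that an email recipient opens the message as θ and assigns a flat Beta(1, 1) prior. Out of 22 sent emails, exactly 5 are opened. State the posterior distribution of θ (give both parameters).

Posterior: Beta(6, 18)

The binomial likelihood is conjugate to the Beta prior: with 5 successes and 17 failures, the posterior is Beta(1+5, 1+17) = Beta(6, 18).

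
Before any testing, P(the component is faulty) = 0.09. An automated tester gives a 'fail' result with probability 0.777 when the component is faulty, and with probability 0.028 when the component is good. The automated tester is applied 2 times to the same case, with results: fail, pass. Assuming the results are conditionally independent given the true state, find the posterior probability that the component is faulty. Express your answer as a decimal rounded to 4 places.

Let H be the event that the component is faulty; start with P(H) = 0.09. P('fail'|H) = 0.777, P('fail'|¬H) = 0.028.
Update on result 1 ('fail'): P(H) ← 0.777·0.0900 / (0.777·0.0900 + 0.028·0.9100) = 0.069930/0.095410 = 0.7329.
Update on result 2 ('pass'): P(H) ← 0.223·0.7329 / (0.223·0.7329 + 0.972·0.2671) = 0.16345/0.42303 = 0.3864.

Posterior P(H) ≈ 0.3864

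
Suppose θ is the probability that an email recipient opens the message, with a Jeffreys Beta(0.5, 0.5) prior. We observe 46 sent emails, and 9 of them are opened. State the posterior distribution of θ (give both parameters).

Observing 9 successes and 37 failures updates Beta(0.5, 0.5) by adding the success and failure counts to the two shape parameters: α = 0.5+9 = 9.5, β = 0.5+37 = 37.5.

Posterior: Beta(9.5, 37.5)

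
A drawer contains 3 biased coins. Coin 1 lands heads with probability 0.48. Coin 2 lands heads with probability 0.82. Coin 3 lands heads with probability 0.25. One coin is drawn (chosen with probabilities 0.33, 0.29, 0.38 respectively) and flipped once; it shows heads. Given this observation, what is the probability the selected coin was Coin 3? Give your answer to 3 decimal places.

Tabulate prior·likelihood by source: [1] prior 0.33, lik 0.48, product 0.1584; [2] prior 0.29, lik 0.82, product 0.2378; [3] prior 0.38, lik 0.25, product 0.09500.
Normalizing constant = 0.49120; the posterior for Coin 3 is its product over the sum, 0.09500/0.49120 = 0.193.

Posterior probability ≈ 0.193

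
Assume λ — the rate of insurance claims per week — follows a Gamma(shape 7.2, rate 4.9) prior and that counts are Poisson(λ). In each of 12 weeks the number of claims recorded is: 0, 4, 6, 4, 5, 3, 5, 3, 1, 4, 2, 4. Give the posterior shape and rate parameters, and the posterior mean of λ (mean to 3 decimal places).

Posterior: Gamma(shape=48.2, rate=16.9); mean ≈ 2.852

Total count ∑xᵢ = 41 over n = 12 weeks.
Gamma is conjugate to the Poisson likelihood: posterior is Gamma(shape = 7.2+41 = 48.2, rate = 4.9+12 = 16.9).
E[λ | data] = 48.2/16.9 = 2.852.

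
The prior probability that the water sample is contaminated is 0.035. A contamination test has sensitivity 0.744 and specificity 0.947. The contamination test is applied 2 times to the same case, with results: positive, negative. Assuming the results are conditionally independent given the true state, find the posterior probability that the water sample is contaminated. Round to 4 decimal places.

Posterior P(H) ≈ 0.1210

Let H be the event that the water sample is contaminated; start with P(H) = 0.035. P('positive'|H) = 0.744, P('positive'|¬H) = 0.053.
Update on result 1 ('positive'): P(H) ← 0.744·0.0350 / (0.744·0.0350 + 0.053·0.9650) = 0.026040/0.077185 = 0.3374.
Update on result 2 ('negative'): P(H) ← 0.256·0.3374 / (0.256·0.3374 + 0.947·0.6626) = 0.086367/0.71388 = 0.1210.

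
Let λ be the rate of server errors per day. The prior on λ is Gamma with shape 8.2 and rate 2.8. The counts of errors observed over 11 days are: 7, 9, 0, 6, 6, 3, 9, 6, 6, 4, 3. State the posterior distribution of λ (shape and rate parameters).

Total count ∑xᵢ = 59 over n = 11 days.
Gamma is conjugate to the Poisson likelihood: posterior is Gamma(shape = 8.2+59 = 67.2, rate = 2.8+11 = 13.8).

Posterior: Gamma(shape=67.2, rate=13.8)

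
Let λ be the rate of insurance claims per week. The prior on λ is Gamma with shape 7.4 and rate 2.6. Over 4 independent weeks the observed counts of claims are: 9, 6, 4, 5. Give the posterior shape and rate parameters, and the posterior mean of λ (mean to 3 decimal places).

Posterior: Gamma(shape=31.4, rate=6.6); mean ≈ 4.758

The Poisson likelihood adds the total count to the shape and the number of exposure periods to the rate. Here ∑xᵢ = 24 and n = 4, so shape 7.4→31.4 and rate 2.6→6.6.
E[λ | data] = 31.4/6.6 = 4.758.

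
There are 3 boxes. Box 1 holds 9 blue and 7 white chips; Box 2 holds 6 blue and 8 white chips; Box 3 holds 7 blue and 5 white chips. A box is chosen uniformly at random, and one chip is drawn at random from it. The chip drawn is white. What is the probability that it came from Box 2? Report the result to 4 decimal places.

Posterior probability ≈ 0.4008

P(white|Box 1) = 0.4375; P(white|Box 2) = 0.5714; P(white|Box 3) = 0.4167.
Prior × likelihood for each source: 0.333333·0.4375=0.1458, 0.333333·0.5714=0.1905, 0.333333·0.4167=0.1389. Summing gives P(white) = 0.47520.
P(Box 2 | white) = 0.1905 / 0.47520 = 0.4008.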